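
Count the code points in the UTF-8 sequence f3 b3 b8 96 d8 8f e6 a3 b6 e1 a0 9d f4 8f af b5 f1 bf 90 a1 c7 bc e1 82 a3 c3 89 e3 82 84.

Byte at offset 0: 0xF3 = 11110011 → 4-byte char (#1). Advance 4.
Byte at offset 4: 0xD8 = 11011000 → 2-byte char (#2). Advance 2.
Byte at offset 6: 0xE6 = 11100110 → 3-byte char (#3). Advance 3.
Byte at offset 9: 0xE1 = 11100001 → 3-byte char (#4). Advance 3.
Byte at offset 12: 0xF4 = 11110100 → 4-byte char (#5). Advance 4.
Byte at offset 16: 0xF1 = 11110001 → 4-byte char (#6). Advance 4.
Byte at offset 20: 0xC7 = 11000111 → 2-byte char (#7). Advance 2.
Byte at offset 22: 0xE1 = 11100001 → 3-byte char (#8). Advance 3.
Byte at offset 25: 0xC3 = 11000011 → 2-byte char (#9). Advance 2.
Byte at offset 27: 0xE3 = 11100011 → 3-byte char (#10). Advance 3.
Reached end at offset 30 after 10 code points.

10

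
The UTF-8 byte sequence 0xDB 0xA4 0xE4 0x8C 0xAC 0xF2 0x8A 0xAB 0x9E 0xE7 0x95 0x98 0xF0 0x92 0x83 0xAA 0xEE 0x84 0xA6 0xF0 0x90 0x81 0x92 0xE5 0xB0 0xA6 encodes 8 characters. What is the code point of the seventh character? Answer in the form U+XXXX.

U+10052

Offset 0: leading byte 0xDB = 11011011 → 2-byte char #1 = DB A4.
Offset 2: leading byte 0xE4 = 11100100 → 3-byte char #2 = E4 8C AC.
Offset 5: leading byte 0xF2 = 11110010 → 4-byte char #3 = F2 8A AB 9E.
Offset 9: leading byte 0xE7 = 11100111 → 3-byte char #4 = E7 95 98.
Offset 12: leading byte 0xF0 = 11110000 → 4-byte char #5 = F0 92 83 AA.
Offset 16: leading byte 0xEE = 11101110 → 3-byte char #6 = EE 84 A6.
Offset 19: leading byte 0xF0 = 11110000 → 4-byte char #7 = F0 90 81 92.
Leading byte 0xF0 = 11110000 matches 11110xxx → 4-byte sequence.
Byte 1: 0xF0 = 11110000, payload 000 (3 bits).
Byte 2: 0x90 = 10010000 (10xxxxxx ✓), payload 010000.
Byte 3: 0x81 = 10000001 (10xxxxxx ✓), payload 000001.
Byte 4: 0x92 = 10010010 (10xxxxxx ✓), payload 010010.
Concatenate: 000010000000001010010 = 0x10052 (21 bits → U+10052).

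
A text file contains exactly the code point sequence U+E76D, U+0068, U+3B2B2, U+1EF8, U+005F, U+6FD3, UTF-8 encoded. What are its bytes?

U+E76D: 3-byte form → EE 9D AD.
U+0068: 1-byte form → 68.
U+3B2B2: 4-byte form → F0 BB 8A B2.
U+1EF8: 3-byte form → E1 BB B8.
U+005F: 1-byte form → 5F.
U+6FD3: 3-byte form → E6 BF 93.
Concatenated (15 bytes): EE 9D AD 68 F0 BB 8A B2 E1 BB B8 5F E6 BF 93.

EE 9D AD 68 F0 BB 8A B2 E1 BB B8 5F E6 BF 93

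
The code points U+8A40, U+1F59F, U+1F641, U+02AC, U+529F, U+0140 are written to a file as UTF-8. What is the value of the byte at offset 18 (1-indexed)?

0x80

1-indexed offset 18 is 0-indexed offset 17.
U+8A40 → 3-byte form E8 A9 80 at offsets 0–2.
U+1F59F → 4-byte form F0 9F 96 9F at offsets 3–6.
U+1F641 → 4-byte form F0 9F 99 81 at offsets 7–10.
U+02AC → 2-byte form CA AC at offsets 11–12.
U+529F → 3-byte form E5 8A 9F at offsets 13–15.
U+0140 → 2-byte form C5 80 at offsets 16–17.
Offset 17 falls in char 6's range; it's byte 2 of C5 80 = 0x80.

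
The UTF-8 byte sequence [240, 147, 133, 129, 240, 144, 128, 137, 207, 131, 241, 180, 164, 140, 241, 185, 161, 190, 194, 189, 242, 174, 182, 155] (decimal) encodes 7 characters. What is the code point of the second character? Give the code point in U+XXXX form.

U+10009

Offset 0: leading byte 0xF0 = 11110000 → 4-byte char #1 = F0 93 85 81.
Offset 4: leading byte 0xF0 = 11110000 → 4-byte char #2 = F0 90 80 89.
Leading byte 0xF0 = 11110000 matches 11110xxx → 4-byte sequence.
Byte 1: 0xF0 = 11110000, payload 000 (3 bits).
Byte 2: 0x90 = 10010000 (10xxxxxx ✓), payload 010000.
Byte 3: 0x80 = 10000000 (10xxxxxx ✓), payload 000000.
Byte 4: 0x89 = 10001001 (10xxxxxx ✓), payload 001001.
Concatenate: 000010000000000001001 = 0x10009 (21 bits → U+10009).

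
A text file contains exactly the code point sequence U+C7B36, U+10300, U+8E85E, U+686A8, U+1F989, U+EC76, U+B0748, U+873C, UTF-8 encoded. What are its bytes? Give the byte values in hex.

F3 87 AC B6 F0 90 8C 80 F2 8E A1 9E F1 A8 9A A8 F0 9F A6 89 EE B1 B6 F2 B0 9D 88 E8 9C BC

U+C7B36: 4-byte form → F3 87 AC B6.
U+10300: 4-byte form → F0 90 8C 80.
U+8E85E: 4-byte form → F2 8E A1 9E.
U+686A8: 4-byte form → F1 A8 9A A8.
U+1F989: 4-byte form → F0 9F A6 89.
U+EC76: 3-byte form → EE B1 B6.
U+B0748: 4-byte form → F2 B0 9D 88.
U+873C: 3-byte form → E8 9C BC.
Concatenated (30 bytes): F3 87 AC B6 F0 90 8C 80 F2 8E A1 9E F1 A8 9A A8 F0 9F A6 89 EE B1 B6 F2 B0 9D 88 E8 9C BC.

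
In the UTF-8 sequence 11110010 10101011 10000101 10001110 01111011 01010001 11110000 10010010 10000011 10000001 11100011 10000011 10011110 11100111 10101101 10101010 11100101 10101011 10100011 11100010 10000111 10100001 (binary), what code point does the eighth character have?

U+21E1

Offset 0: leading byte 0xF2 = 11110010 → 4-byte char #1 = F2 AB 85 8E.
Offset 4: leading byte 0x7B = 01111011 → 1-byte char #2 = 7B.
Offset 5: leading byte 0x51 = 01010001 → 1-byte char #3 = 51.
Offset 6: leading byte 0xF0 = 11110000 → 4-byte char #4 = F0 92 83 81.
Offset 10: leading byte 0xE3 = 11100011 → 3-byte char #5 = E3 83 9E.
Offset 13: leading byte 0xE7 = 11100111 → 3-byte char #6 = E7 AD AA.
Offset 16: leading byte 0xE5 = 11100101 → 3-byte char #7 = E5 AB A3.
Offset 19: leading byte 0xE2 = 11100010 → 3-byte char #8 = E2 87 A1.
Leading byte 0xE2 = 11100010 matches 1110xxxx → 3-byte sequence.
Byte 1: 0xE2 = 11100010, payload 0010 (4 bits).
Byte 2: 0x87 = 10000111 (10xxxxxx ✓), payload 000111.
Byte 3: 0xA1 = 10100001 (10xxxxxx ✓), payload 100001.
Concatenate: 0010000111100001 = 0x21E1 (16 bits → U+21E1).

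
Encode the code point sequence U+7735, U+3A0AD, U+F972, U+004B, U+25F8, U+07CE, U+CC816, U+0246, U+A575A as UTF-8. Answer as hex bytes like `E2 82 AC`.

U+7735: 3-byte form → E7 9C B5.
U+3A0AD: 4-byte form → F0 BA 82 AD.
U+F972: 3-byte form → EF A5 B2.
U+004B: 1-byte form → 4B.
U+25F8: 3-byte form → E2 97 B8.
U+07CE: 2-byte form → DF 8E.
U+CC816: 4-byte form → F3 8C A0 96.
U+0246: 2-byte form → C9 86.
U+A575A: 4-byte form → F2 A5 9D 9A.
Concatenated (26 bytes): E7 9C B5 F0 BA 82 AD EF A5 B2 4B E2 97 B8 DF 8E F3 8C A0 96 C9 86 F2 A5 9D 9A.

E7 9C B5 F0 BA 82 AD EF A5 B2 4B E2 97 B8 DF 8E F3 8C A0 96 C9 86 F2 A5 9D 9A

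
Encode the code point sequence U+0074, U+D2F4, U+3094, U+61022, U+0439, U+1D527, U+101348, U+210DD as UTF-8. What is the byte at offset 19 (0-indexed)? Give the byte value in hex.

U+0074 → 1-byte form 74 at offsets 0–0.
U+D2F4 → 3-byte form ED 8B B4 at offsets 1–3.
U+3094 → 3-byte form E3 82 94 at offsets 4–6.
U+61022 → 4-byte form F1 A1 80 A2 at offsets 7–10.
U+0439 → 2-byte form D0 B9 at offsets 11–12.
U+1D527 → 4-byte form F0 9D 94 A7 at offsets 13–16.
U+101348 → 4-byte form F4 81 8D 88 at offsets 17–20.
Offset 19 falls in char 7's range; it's byte 3 of F4 81 8D 88 = 0x8D.

0x8D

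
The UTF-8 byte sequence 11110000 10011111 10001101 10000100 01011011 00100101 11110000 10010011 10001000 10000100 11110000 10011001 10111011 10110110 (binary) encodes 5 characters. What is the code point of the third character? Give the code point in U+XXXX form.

Offset 0: leading byte 0xF0 = 11110000 → 4-byte char #1 = F0 9F 8D 84.
Offset 4: leading byte 0x5B = 01011011 → 1-byte char #2 = 5B.
Offset 5: leading byte 0x25 = 00100101 → 1-byte char #3 = 25.
Leading byte 0x25 = 00100101 matches 0xxxxxxx → 1-byte sequence.
Byte 1: 0x25 = 00100101, payload 0100101 (7 bits).
Concatenate: 0100101 = 0x25 (7 bits → U+0025).

U+0025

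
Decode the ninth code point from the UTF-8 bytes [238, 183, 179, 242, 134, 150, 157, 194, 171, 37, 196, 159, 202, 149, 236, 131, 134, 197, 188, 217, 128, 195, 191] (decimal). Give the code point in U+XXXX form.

Offset 0: leading byte 0xEE = 11101110 → 3-byte char #1 = EE B7 B3.
Offset 3: leading byte 0xF2 = 11110010 → 4-byte char #2 = F2 86 96 9D.
Offset 7: leading byte 0xC2 = 11000010 → 2-byte char #3 = C2 AB.
Offset 9: leading byte 0x25 = 00100101 → 1-byte char #4 = 25.
Offset 10: leading byte 0xC4 = 11000100 → 2-byte char #5 = C4 9F.
Offset 12: leading byte 0xCA = 11001010 → 2-byte char #6 = CA 95.
Offset 14: leading byte 0xEC = 11101100 → 3-byte char #7 = EC 83 86.
Offset 17: leading byte 0xC5 = 11000101 → 2-byte char #8 = C5 BC.
Offset 19: leading byte 0xD9 = 11011001 → 2-byte char #9 = D9 80.
Leading byte 0xD9 = 11011001 matches 110xxxxx → 2-byte sequence.
Byte 1: 0xD9 = 11011001, payload 11001 (5 bits).
Byte 2: 0x80 = 10000000 (10xxxxxx ✓), payload 000000.
Concatenate: 11001000000 = 0x640 (11 bits → U+0640).

U+0640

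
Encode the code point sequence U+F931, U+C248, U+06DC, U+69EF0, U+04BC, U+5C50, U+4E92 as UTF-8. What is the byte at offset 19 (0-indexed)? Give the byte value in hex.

0x92

U+F931 → 3-byte form EF A4 B1 at offsets 0–2.
U+C248 → 3-byte form EC 89 88 at offsets 3–5.
U+06DC → 2-byte form DB 9C at offsets 6–7.
U+69EF0 → 4-byte form F1 A9 BB B0 at offsets 8–11.
U+04BC → 2-byte form D2 BC at offsets 12–13.
U+5C50 → 3-byte form E5 B1 90 at offsets 14–16.
U+4E92 → 3-byte form E4 BA 92 at offsets 17–19.
Offset 19 falls in char 7's range; it's byte 3 of E4 BA 92 = 0x92.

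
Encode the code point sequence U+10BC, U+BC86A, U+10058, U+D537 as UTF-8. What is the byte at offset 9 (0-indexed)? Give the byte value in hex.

U+10BC → 3-byte form E1 82 BC at offsets 0–2.
U+BC86A → 4-byte form F2 BC A1 AA at offsets 3–6.
U+10058 → 4-byte form F0 90 81 98 at offsets 7–10.
Offset 9 falls in char 3's range; it's byte 3 of F0 90 81 98 = 0x81.

0x81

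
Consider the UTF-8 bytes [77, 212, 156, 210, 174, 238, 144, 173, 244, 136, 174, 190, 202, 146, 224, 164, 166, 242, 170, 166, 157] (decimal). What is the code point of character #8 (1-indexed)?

U+AA99D

Offset 0: leading byte 0x4D = 01001101 → 1-byte char #1 = 4D.
Offset 1: leading byte 0xD4 = 11010100 → 2-byte char #2 = D4 9C.
Offset 3: leading byte 0xD2 = 11010010 → 2-byte char #3 = D2 AE.
Offset 5: leading byte 0xEE = 11101110 → 3-byte char #4 = EE 90 AD.
Offset 8: leading byte 0xF4 = 11110100 → 4-byte char #5 = F4 88 AE BE.
Offset 12: leading byte 0xCA = 11001010 → 2-byte char #6 = CA 92.
Offset 14: leading byte 0xE0 = 11100000 → 3-byte char #7 = E0 A4 A6.
Offset 17: leading byte 0xF2 = 11110010 → 4-byte char #8 = F2 AA A6 9D.
Leading byte 0xF2 = 11110010 matches 11110xxx → 4-byte sequence.
Byte 1: 0xF2 = 11110010, payload 010 (3 bits).
Byte 2: 0xAA = 10101010 (10xxxxxx ✓), payload 101010.
Byte 3: 0xA6 = 10100110 (10xxxxxx ✓), payload 100110.
Byte 4: 0x9D = 10011101 (10xxxxxx ✓), payload 011101.
Concatenate: 010101010100110011101 = 0xAA99D (21 bits → U+AA99D).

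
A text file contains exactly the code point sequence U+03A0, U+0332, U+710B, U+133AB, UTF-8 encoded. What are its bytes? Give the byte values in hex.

CE A0 CC B2 E7 84 8B F0 93 8E AB

U+03A0: 2-byte form → CE A0.
U+0332: 2-byte form → CC B2.
U+710B: 3-byte form → E7 84 8B.
U+133AB: 4-byte form → F0 93 8E AB.
Concatenated (11 bytes): CE A0 CC B2 E7 84 8B F0 93 8E AB.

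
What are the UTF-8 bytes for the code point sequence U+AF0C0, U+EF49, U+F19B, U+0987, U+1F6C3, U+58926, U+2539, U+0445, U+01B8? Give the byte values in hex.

F2 AF 83 80 EE BD 89 EF 86 9B E0 A6 87 F0 9F 9B 83 F1 98 A4 A6 E2 94 B9 D1 85 C6 B8

U+AF0C0: 4-byte form → F2 AF 83 80.
U+EF49: 3-byte form → EE BD 89.
U+F19B: 3-byte form → EF 86 9B.
U+0987: 3-byte form → E0 A6 87.
U+1F6C3: 4-byte form → F0 9F 9B 83.
U+58926: 4-byte form → F1 98 A4 A6.
U+2539: 3-byte form → E2 94 B9.
U+0445: 2-byte form → D1 85.
U+01B8: 2-byte form → C6 B8.
Concatenated (28 bytes): F2 AF 83 80 EE BD 89 EF 86 9B E0 A6 87 F0 9F 9B 83 F1 98 A4 A6 E2 94 B9 D1 85 C6 B8.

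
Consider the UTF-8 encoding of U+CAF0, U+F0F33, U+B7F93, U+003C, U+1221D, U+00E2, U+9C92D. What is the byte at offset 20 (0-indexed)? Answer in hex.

U+CAF0 → 3-byte form EC AB B0 at offsets 0–2.
U+F0F33 → 4-byte form F3 B0 BC B3 at offsets 3–6.
U+B7F93 → 4-byte form F2 B7 BE 93 at offsets 7–10.
U+003C → 1-byte form 3C at offsets 11–11.
U+1221D → 4-byte form F0 92 88 9D at offsets 12–15.
U+00E2 → 2-byte form C3 A2 at offsets 16–17.
U+9C92D → 4-byte form F2 9C A4 AD at offsets 18–21.
Offset 20 falls in char 7's range; it's byte 3 of F2 9C A4 AD = 0xA4.

0xA4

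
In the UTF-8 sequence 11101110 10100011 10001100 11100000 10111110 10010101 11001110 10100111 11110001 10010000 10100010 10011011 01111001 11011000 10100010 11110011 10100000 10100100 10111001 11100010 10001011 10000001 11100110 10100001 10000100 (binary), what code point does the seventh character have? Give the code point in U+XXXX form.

U+E0939

Offset 0: leading byte 0xEE = 11101110 → 3-byte char #1 = EE A3 8C.
Offset 3: leading byte 0xE0 = 11100000 → 3-byte char #2 = E0 BE 95.
Offset 6: leading byte 0xCE = 11001110 → 2-byte char #3 = CE A7.
Offset 8: leading byte 0xF1 = 11110001 → 4-byte char #4 = F1 90 A2 9B.
Offset 12: leading byte 0x79 = 01111001 → 1-byte char #5 = 79.
Offset 13: leading byte 0xD8 = 11011000 → 2-byte char #6 = D8 A2.
Offset 15: leading byte 0xF3 = 11110011 → 4-byte char #7 = F3 A0 A4 B9.
Leading byte 0xF3 = 11110011 matches 11110xxx → 4-byte sequence.
Byte 1: 0xF3 = 11110011, payload 011 (3 bits).
Byte 2: 0xA0 = 10100000 (10xxxxxx ✓), payload 100000.
Byte 3: 0xA4 = 10100100 (10xxxxxx ✓), payload 100100.
Byte 4: 0xB9 = 10111001 (10xxxxxx ✓), payload 111001.
Concatenate: 011100000100100111001 = 0xE0939 (21 bits → U+E0939).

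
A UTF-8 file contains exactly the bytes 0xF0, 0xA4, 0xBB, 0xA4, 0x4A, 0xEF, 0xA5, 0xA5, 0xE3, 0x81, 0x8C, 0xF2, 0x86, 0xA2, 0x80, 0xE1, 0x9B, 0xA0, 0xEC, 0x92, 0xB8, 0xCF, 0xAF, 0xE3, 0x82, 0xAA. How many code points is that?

9

Byte at offset 0: 0xF0 = 11110000 → 4-byte char (#1). Advance 4.
Byte at offset 4: 0x4A = 01001010 → 1-byte char (#2). Advance 1.
Byte at offset 5: 0xEF = 11101111 → 3-byte char (#3). Advance 3.
Byte at offset 8: 0xE3 = 11100011 → 3-byte char (#4). Advance 3.
Byte at offset 11: 0xF2 = 11110010 → 4-byte char (#5). Advance 4.
Byte at offset 15: 0xE1 = 11100001 → 3-byte char (#6). Advance 3.
Byte at offset 18: 0xEC = 11101100 → 3-byte char (#7). Advance 3.
Byte at offset 21: 0xCF = 11001111 → 2-byte char (#8). Advance 2.
Byte at offset 23: 0xE3 = 11100011 → 3-byte char (#9). Advance 3.
Reached end at offset 26 after 9 code points.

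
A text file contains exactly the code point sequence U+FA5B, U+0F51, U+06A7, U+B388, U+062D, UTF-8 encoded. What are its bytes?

U+FA5B: 3-byte form → EF A9 9B.
U+0F51: 3-byte form → E0 BD 91.
U+06A7: 2-byte form → DA A7.
U+B388: 3-byte form → EB 8E 88.
U+062D: 2-byte form → D8 AD.
Concatenated (13 bytes): EF A9 9B E0 BD 91 DA A7 EB 8E 88 D8 AD.

EF A9 9B E0 BD 91 DA A7 EB 8E 88 D8 AD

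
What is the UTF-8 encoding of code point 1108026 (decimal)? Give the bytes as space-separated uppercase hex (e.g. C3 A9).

F4 8E A0 BA

U+10E83A = 0x10E83A = 1108026 decimal. In range U+10000–U+10FFFF → 4-byte form: 11110xxx 10xxxxxx 10xxxxxx 10xxxxxx.
Binary (21 bits): 100001110100000111010.
Split 3+6+6+6: 100 | 001110 | 100000 | 111010.
Byte 1: 11110100 = 0xF4.
Byte 2: 10001110 = 0x8E.
Byte 3: 10100000 = 0xA0.
Byte 4: 10111010 = 0xBA.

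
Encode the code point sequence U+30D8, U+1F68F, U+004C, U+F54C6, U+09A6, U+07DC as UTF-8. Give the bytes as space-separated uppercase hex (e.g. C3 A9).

U+30D8: 3-byte form → E3 83 98.
U+1F68F: 4-byte form → F0 9F 9A 8F.
U+004C: 1-byte form → 4C.
U+F54C6: 4-byte form → F3 B5 93 86.
U+09A6: 3-byte form → E0 A6 A6.
U+07DC: 2-byte form → DF 9C.
Concatenated (17 bytes): E3 83 98 F0 9F 9A 8F 4C F3 B5 93 86 E0 A6 A6 DF 9C.

E3 83 98 F0 9F 9A 8F 4C F3 B5 93 86 E0 A6 A6 DF 9C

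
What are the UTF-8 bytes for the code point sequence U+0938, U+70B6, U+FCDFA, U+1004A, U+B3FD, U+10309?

E0 A4 B8 E7 82 B6 F3 BC B7 BA F0 90 81 8A EB 8F BD F0 90 8C 89

U+0938: 3-byte form → E0 A4 B8.
U+70B6: 3-byte form → E7 82 B6.
U+FCDFA: 4-byte form → F3 BC B7 BA.
U+1004A: 4-byte form → F0 90 81 8A.
U+B3FD: 3-byte form → EB 8F BD.
U+10309: 4-byte form → F0 90 8C 89.
Concatenated (21 bytes): E0 A4 B8 E7 82 B6 F3 BC B7 BA F0 90 81 8A EB 8F BD F0 90 8C 89.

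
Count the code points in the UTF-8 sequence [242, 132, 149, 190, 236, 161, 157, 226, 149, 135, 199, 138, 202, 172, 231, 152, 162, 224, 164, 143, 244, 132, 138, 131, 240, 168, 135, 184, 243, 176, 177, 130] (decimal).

Byte at offset 0: 0xF2 = 11110010 → 4-byte char (#1). Advance 4.
Byte at offset 4: 0xEC = 11101100 → 3-byte char (#2). Advance 3.
Byte at offset 7: 0xE2 = 11100010 → 3-byte char (#3). Advance 3.
Byte at offset 10: 0xC7 = 11000111 → 2-byte char (#4). Advance 2.
Byte at offset 12: 0xCA = 11001010 → 2-byte char (#5). Advance 2.
Byte at offset 14: 0xE7 = 11100111 → 3-byte char (#6). Advance 3.
Byte at offset 17: 0xE0 = 11100000 → 3-byte char (#7). Advance 3.
Byte at offset 20: 0xF4 = 11110100 → 4-byte char (#8). Advance 4.
Byte at offset 24: 0xF0 = 11110000 → 4-byte char (#9). Advance 4.
Byte at offset 28: 0xF3 = 11110011 → 4-byte char (#10). Advance 4.
Reached end at offset 32 after 10 code points.

10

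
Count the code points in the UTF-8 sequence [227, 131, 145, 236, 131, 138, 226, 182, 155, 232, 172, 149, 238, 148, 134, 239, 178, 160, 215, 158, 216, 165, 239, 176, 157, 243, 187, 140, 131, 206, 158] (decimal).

11

Byte at offset 0: 0xE3 = 11100011 → 3-byte char (#1). Advance 3.
Byte at offset 3: 0xEC = 11101100 → 3-byte char (#2). Advance 3.
Byte at offset 6: 0xE2 = 11100010 → 3-byte char (#3). Advance 3.
Byte at offset 9: 0xE8 = 11101000 → 3-byte char (#4). Advance 3.
Byte at offset 12: 0xEE = 11101110 → 3-byte char (#5). Advance 3.
Byte at offset 15: 0xEF = 11101111 → 3-byte char (#6). Advance 3.
Byte at offset 18: 0xD7 = 11010111 → 2-byte char (#7). Advance 2.
Byte at offset 20: 0xD8 = 11011000 → 2-byte char (#8). Advance 2.
Byte at offset 22: 0xEF = 11101111 → 3-byte char (#9). Advance 3.
Byte at offset 25: 0xF3 = 11110011 → 4-byte char (#10). Advance 4.
Byte at offset 29: 0xCE = 11001110 → 2-byte char (#11). Advance 2.
Reached end at offset 31 after 11 code points.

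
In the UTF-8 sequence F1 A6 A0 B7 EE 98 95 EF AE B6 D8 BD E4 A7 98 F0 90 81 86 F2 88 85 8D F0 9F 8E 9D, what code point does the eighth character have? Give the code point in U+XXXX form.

U+1F39D

Offset 0: leading byte 0xF1 = 11110001 → 4-byte char #1 = F1 A6 A0 B7.
Offset 4: leading byte 0xEE = 11101110 → 3-byte char #2 = EE 98 95.
Offset 7: leading byte 0xEF = 11101111 → 3-byte char #3 = EF AE B6.
Offset 10: leading byte 0xD8 = 11011000 → 2-byte char #4 = D8 BD.
Offset 12: leading byte 0xE4 = 11100100 → 3-byte char #5 = E4 A7 98.
Offset 15: leading byte 0xF0 = 11110000 → 4-byte char #6 = F0 90 81 86.
Offset 19: leading byte 0xF2 = 11110010 → 4-byte char #7 = F2 88 85 8D.
Offset 23: leading byte 0xF0 = 11110000 → 4-byte char #8 = F0 9F 8E 9D.
Leading byte 0xF0 = 11110000 matches 11110xxx → 4-byte sequence.
Byte 1: 0xF0 = 11110000, payload 000 (3 bits).
Byte 2: 0x9F = 10011111 (10xxxxxx ✓), payload 011111.
Byte 3: 0x8E = 10001110 (10xxxxxx ✓), payload 001110.
Byte 4: 0x9D = 10011101 (10xxxxxx ✓), payload 011101.
Concatenate: 000011111001110011101 = 0x1F39D (21 bits → U+1F39D).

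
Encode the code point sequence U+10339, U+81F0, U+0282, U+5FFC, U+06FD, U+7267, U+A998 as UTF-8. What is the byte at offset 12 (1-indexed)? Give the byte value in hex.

0xBC

1-indexed offset 12 is 0-indexed offset 11.
U+10339 → 4-byte form F0 90 8C B9 at offsets 0–3.
U+81F0 → 3-byte form E8 87 B0 at offsets 4–6.
U+0282 → 2-byte form CA 82 at offsets 7–8.
U+5FFC → 3-byte form E5 BF BC at offsets 9–11.
Offset 11 falls in char 4's range; it's byte 3 of E5 BF BC = 0xBC.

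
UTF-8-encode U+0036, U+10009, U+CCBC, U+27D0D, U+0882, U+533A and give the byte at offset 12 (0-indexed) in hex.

0xE0

U+0036 → 1-byte form 36 at offsets 0–0.
U+10009 → 4-byte form F0 90 80 89 at offsets 1–4.
U+CCBC → 3-byte form EC B2 BC at offsets 5–7.
U+27D0D → 4-byte form F0 A7 B4 8D at offsets 8–11.
U+0882 → 3-byte form E0 A2 82 at offsets 12–14.
Offset 12 falls in char 5's range; it's byte 1 of E0 A2 82 = 0xE0.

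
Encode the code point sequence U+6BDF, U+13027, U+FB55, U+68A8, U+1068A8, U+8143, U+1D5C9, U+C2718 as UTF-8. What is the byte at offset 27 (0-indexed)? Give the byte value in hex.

0x98

U+6BDF → 3-byte form E6 AF 9F at offsets 0–2.
U+13027 → 4-byte form F0 93 80 A7 at offsets 3–6.
U+FB55 → 3-byte form EF AD 95 at offsets 7–9.
U+68A8 → 3-byte form E6 A2 A8 at offsets 10–12.
U+1068A8 → 4-byte form F4 86 A2 A8 at offsets 13–16.
U+8143 → 3-byte form E8 85 83 at offsets 17–19.
U+1D5C9 → 4-byte form F0 9D 97 89 at offsets 20–23.
U+C2718 → 4-byte form F3 82 9C 98 at offsets 24–27.
Offset 27 falls in char 8's range; it's byte 4 of F3 82 9C 98 = 0x98.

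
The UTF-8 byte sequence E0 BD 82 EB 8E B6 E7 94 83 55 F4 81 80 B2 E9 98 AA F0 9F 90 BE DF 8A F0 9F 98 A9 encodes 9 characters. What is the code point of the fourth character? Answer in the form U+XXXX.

Offset 0: leading byte 0xE0 = 11100000 → 3-byte char #1 = E0 BD 82.
Offset 3: leading byte 0xEB = 11101011 → 3-byte char #2 = EB 8E B6.
Offset 6: leading byte 0xE7 = 11100111 → 3-byte char #3 = E7 94 83.
Offset 9: leading byte 0x55 = 01010101 → 1-byte char #4 = 55.
Leading byte 0x55 = 01010101 matches 0xxxxxxx → 1-byte sequence.
Byte 1: 0x55 = 01010101, payload 1010101 (7 bits).
Concatenate: 1010101 = 0x55 (7 bits → U+0055).

U+0055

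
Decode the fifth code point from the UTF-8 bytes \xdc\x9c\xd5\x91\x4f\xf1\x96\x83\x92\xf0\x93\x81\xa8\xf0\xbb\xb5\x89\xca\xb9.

U+13068

Offset 0: leading byte 0xDC = 11011100 → 2-byte char #1 = DC 9C.
Offset 2: leading byte 0xD5 = 11010101 → 2-byte char #2 = D5 91.
Offset 4: leading byte 0x4F = 01001111 → 1-byte char #3 = 4F.
Offset 5: leading byte 0xF1 = 11110001 → 4-byte char #4 = F1 96 83 92.
Offset 9: leading byte 0xF0 = 11110000 → 4-byte char #5 = F0 93 81 A8.
Leading byte 0xF0 = 11110000 matches 11110xxx → 4-byte sequence.
Byte 1: 0xF0 = 11110000, payload 000 (3 bits).
Byte 2: 0x93 = 10010011 (10xxxxxx ✓), payload 010011.
Byte 3: 0x81 = 10000001 (10xxxxxx ✓), payload 000001.
Byte 4: 0xA8 = 10101000 (10xxxxxx ✓), payload 101000.
Concatenate: 000010011000001101000 = 0x13068 (21 bits → U+13068).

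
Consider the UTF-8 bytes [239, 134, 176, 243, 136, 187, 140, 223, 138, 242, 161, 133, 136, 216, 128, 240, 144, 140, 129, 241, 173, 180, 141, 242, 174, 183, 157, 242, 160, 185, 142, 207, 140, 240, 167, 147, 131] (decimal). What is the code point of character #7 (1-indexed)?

Offset 0: leading byte 0xEF = 11101111 → 3-byte char #1 = EF 86 B0.
Offset 3: leading byte 0xF3 = 11110011 → 4-byte char #2 = F3 88 BB 8C.
Offset 7: leading byte 0xDF = 11011111 → 2-byte char #3 = DF 8A.
Offset 9: leading byte 0xF2 = 11110010 → 4-byte char #4 = F2 A1 85 88.
Offset 13: leading byte 0xD8 = 11011000 → 2-byte char #5 = D8 80.
Offset 15: leading byte 0xF0 = 11110000 → 4-byte char #6 = F0 90 8C 81.
Offset 19: leading byte 0xF1 = 11110001 → 4-byte char #7 = F1 AD B4 8D.
Leading byte 0xF1 = 11110001 matches 11110xxx → 4-byte sequence.
Byte 1: 0xF1 = 11110001, payload 001 (3 bits).
Byte 2: 0xAD = 10101101 (10xxxxxx ✓), payload 101101.
Byte 3: 0xB4 = 10110100 (10xxxxxx ✓), payload 110100.
Byte 4: 0x8D = 10001101 (10xxxxxx ✓), payload 001101.
Concatenate: 001101101110100001101 = 0x6DD0D (21 bits → U+6DD0D).

U+6DD0D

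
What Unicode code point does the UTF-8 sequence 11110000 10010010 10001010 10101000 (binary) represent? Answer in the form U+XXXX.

Leading byte 0xF0 = 11110000 matches 11110xxx → 4-byte sequence.
Byte 1: 0xF0 = 11110000, payload 000 (3 bits).
Byte 2: 0x92 = 10010010 (10xxxxxx ✓), payload 010010.
Byte 3: 0x8A = 10001010 (10xxxxxx ✓), payload 001010.
Byte 4: 0xA8 = 10101000 (10xxxxxx ✓), payload 101000.
Concatenate: 000010010001010101000 = 0x122A8 (21 bits → U+122A8).

U+122A8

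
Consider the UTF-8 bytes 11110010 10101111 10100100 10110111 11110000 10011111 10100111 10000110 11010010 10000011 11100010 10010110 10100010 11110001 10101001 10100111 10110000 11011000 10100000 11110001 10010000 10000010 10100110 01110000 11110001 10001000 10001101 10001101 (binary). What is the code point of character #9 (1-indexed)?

U+4834D

Offset 0: leading byte 0xF2 = 11110010 → 4-byte char #1 = F2 AF A4 B7.
Offset 4: leading byte 0xF0 = 11110000 → 4-byte char #2 = F0 9F A7 86.
Offset 8: leading byte 0xD2 = 11010010 → 2-byte char #3 = D2 83.
Offset 10: leading byte 0xE2 = 11100010 → 3-byte char #4 = E2 96 A2.
Offset 13: leading byte 0xF1 = 11110001 → 4-byte char #5 = F1 A9 A7 B0.
Offset 17: leading byte 0xD8 = 11011000 → 2-byte char #6 = D8 A0.
Offset 19: leading byte 0xF1 = 11110001 → 4-byte char #7 = F1 90 82 A6.
Offset 23: leading byte 0x70 = 01110000 → 1-byte char #8 = 70.
Offset 24: leading byte 0xF1 = 11110001 → 4-byte char #9 = F1 88 8D 8D.
Leading byte 0xF1 = 11110001 matches 11110xxx → 4-byte sequence.
Byte 1: 0xF1 = 11110001, payload 001 (3 bits).
Byte 2: 0x88 = 10001000 (10xxxxxx ✓), payload 001000.
Byte 3: 0x8D = 10001101 (10xxxxxx ✓), payload 001101.
Byte 4: 0x8D = 10001101 (10xxxxxx ✓), payload 001101.
Concatenate: 001001000001101001101 = 0x4834D (21 bits → U+4834D).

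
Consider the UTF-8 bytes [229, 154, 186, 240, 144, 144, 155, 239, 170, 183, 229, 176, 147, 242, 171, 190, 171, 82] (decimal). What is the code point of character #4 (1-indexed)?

U+5C13

Offset 0: leading byte 0xE5 = 11100101 → 3-byte char #1 = E5 9A BA.
Offset 3: leading byte 0xF0 = 11110000 → 4-byte char #2 = F0 90 90 9B.
Offset 7: leading byte 0xEF = 11101111 → 3-byte char #3 = EF AA B7.
Offset 10: leading byte 0xE5 = 11100101 → 3-byte char #4 = E5 B0 93.
Leading byte 0xE5 = 11100101 matches 1110xxxx → 3-byte sequence.
Byte 1: 0xE5 = 11100101, payload 0101 (4 bits).
Byte 2: 0xB0 = 10110000 (10xxxxxx ✓), payload 110000.
Byte 3: 0x93 = 10010011 (10xxxxxx ✓), payload 010011.
Concatenate: 0101110000010011 = 0x5C13 (16 bits → U+5C13).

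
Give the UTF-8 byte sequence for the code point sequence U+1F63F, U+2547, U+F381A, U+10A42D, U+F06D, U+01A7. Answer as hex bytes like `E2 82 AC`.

U+1F63F: 4-byte form → F0 9F 98 BF.
U+2547: 3-byte form → E2 95 87.
U+F381A: 4-byte form → F3 B3 A0 9A.
U+10A42D: 4-byte form → F4 8A 90 AD.
U+F06D: 3-byte form → EF 81 AD.
U+01A7: 2-byte form → C6 A7.
Concatenated (20 bytes): F0 9F 98 BF E2 95 87 F3 B3 A0 9A F4 8A 90 AD EF 81 AD C6 A7.

F0 9F 98 BF E2 95 87 F3 B3 A0 9A F4 8A 90 AD EF 81 AD C6 A7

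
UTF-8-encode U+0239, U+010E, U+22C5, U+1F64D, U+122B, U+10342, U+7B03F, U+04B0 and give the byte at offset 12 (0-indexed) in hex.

0x88

U+0239 → 2-byte form C8 B9 at offsets 0–1.
U+010E → 2-byte form C4 8E at offsets 2–3.
U+22C5 → 3-byte form E2 8B 85 at offsets 4–6.
U+1F64D → 4-byte form F0 9F 99 8D at offsets 7–10.
U+122B → 3-byte form E1 88 AB at offsets 11–13.
Offset 12 falls in char 5's range; it's byte 2 of E1 88 AB = 0x88.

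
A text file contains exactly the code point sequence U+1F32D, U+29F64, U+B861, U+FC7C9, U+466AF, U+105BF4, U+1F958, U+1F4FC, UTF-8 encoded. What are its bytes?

U+1F32D: 4-byte form → F0 9F 8C AD.
U+29F64: 4-byte form → F0 A9 BD A4.
U+B861: 3-byte form → EB A1 A1.
U+FC7C9: 4-byte form → F3 BC 9F 89.
U+466AF: 4-byte form → F1 86 9A AF.
U+105BF4: 4-byte form → F4 85 AF B4.
U+1F958: 4-byte form → F0 9F A5 98.
U+1F4FC: 4-byte form → F0 9F 93 BC.
Concatenated (31 bytes): F0 9F 8C AD F0 A9 BD A4 EB A1 A1 F3 BC 9F 89 F1 86 9A AF F4 85 AF B4 F0 9F A5 98 F0 9F 93 BC.

F0 9F 8C AD F0 A9 BD A4 EB A1 A1 F3 BC 9F 89 F1 86 9A AF F4 85 AF B4 F0 9F A5 98 F0 9F 93 BC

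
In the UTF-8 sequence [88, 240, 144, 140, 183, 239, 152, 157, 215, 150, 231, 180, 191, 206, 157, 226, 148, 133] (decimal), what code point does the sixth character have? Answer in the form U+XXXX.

Offset 0: leading byte 0x58 = 01011000 → 1-byte char #1 = 58.
Offset 1: leading byte 0xF0 = 11110000 → 4-byte char #2 = F0 90 8C B7.
Offset 5: leading byte 0xEF = 11101111 → 3-byte char #3 = EF 98 9D.
Offset 8: leading byte 0xD7 = 11010111 → 2-byte char #4 = D7 96.
Offset 10: leading byte 0xE7 = 11100111 → 3-byte char #5 = E7 B4 BF.
Offset 13: leading byte 0xCE = 11001110 → 2-byte char #6 = CE 9D.
Leading byte 0xCE = 11001110 matches 110xxxxx → 2-byte sequence.
Byte 1: 0xCE = 11001110, payload 01110 (5 bits).
Byte 2: 0x9D = 10011101 (10xxxxxx ✓), payload 011101.
Concatenate: 01110011101 = 0x39D (11 bits → U+039D).

U+039D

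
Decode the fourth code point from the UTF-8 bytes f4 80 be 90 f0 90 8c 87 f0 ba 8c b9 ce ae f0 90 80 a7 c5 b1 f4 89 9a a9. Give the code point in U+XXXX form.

U+03AE

Offset 0: leading byte 0xF4 = 11110100 → 4-byte char #1 = F4 80 BE 90.
Offset 4: leading byte 0xF0 = 11110000 → 4-byte char #2 = F0 90 8C 87.
Offset 8: leading byte 0xF0 = 11110000 → 4-byte char #3 = F0 BA 8C B9.
Offset 12: leading byte 0xCE = 11001110 → 2-byte char #4 = CE AE.
Leading byte 0xCE = 11001110 matches 110xxxxx → 2-byte sequence.
Byte 1: 0xCE = 11001110, payload 01110 (5 bits).
Byte 2: 0xAE = 10101110 (10xxxxxx ✓), payload 101110.
Concatenate: 01110101110 = 0x3AE (11 bits → U+03AE).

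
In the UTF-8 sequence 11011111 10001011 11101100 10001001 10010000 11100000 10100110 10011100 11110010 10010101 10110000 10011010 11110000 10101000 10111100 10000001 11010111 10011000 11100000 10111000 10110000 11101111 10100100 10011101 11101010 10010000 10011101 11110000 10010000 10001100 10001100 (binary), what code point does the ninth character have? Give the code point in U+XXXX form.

Offset 0: leading byte 0xDF = 11011111 → 2-byte char #1 = DF 8B.
Offset 2: leading byte 0xEC = 11101100 → 3-byte char #2 = EC 89 90.
Offset 5: leading byte 0xE0 = 11100000 → 3-byte char #3 = E0 A6 9C.
Offset 8: leading byte 0xF2 = 11110010 → 4-byte char #4 = F2 95 B0 9A.
Offset 12: leading byte 0xF0 = 11110000 → 4-byte char #5 = F0 A8 BC 81.
Offset 16: leading byte 0xD7 = 11010111 → 2-byte char #6 = D7 98.
Offset 18: leading byte 0xE0 = 11100000 → 3-byte char #7 = E0 B8 B0.
Offset 21: leading byte 0xEF = 11101111 → 3-byte char #8 = EF A4 9D.
Offset 24: leading byte 0xEA = 11101010 → 3-byte char #9 = EA 90 9D.
Leading byte 0xEA = 11101010 matches 1110xxxx → 3-byte sequence.
Byte 1: 0xEA = 11101010, payload 1010 (4 bits).
Byte 2: 0x90 = 10010000 (10xxxxxx ✓), payload 010000.
Byte 3: 0x9D = 10011101 (10xxxxxx ✓), payload 011101.
Concatenate: 1010010000011101 = 0xA41D (16 bits → U+A41D).

U+A41D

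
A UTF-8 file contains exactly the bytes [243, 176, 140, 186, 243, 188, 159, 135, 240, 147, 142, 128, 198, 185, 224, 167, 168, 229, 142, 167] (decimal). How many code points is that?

Byte at offset 0: 0xF3 = 11110011 → 4-byte char (#1). Advance 4.
Byte at offset 4: 0xF3 = 11110011 → 4-byte char (#2). Advance 4.
Byte at offset 8: 0xF0 = 11110000 → 4-byte char (#3). Advance 4.
Byte at offset 12: 0xC6 = 11000110 → 2-byte char (#4). Advance 2.
Byte at offset 14: 0xE0 = 11100000 → 3-byte char (#5). Advance 3.
Byte at offset 17: 0xE5 = 11100101 → 3-byte char (#6). Advance 3.
Reached end at offset 20 after 6 code points.

6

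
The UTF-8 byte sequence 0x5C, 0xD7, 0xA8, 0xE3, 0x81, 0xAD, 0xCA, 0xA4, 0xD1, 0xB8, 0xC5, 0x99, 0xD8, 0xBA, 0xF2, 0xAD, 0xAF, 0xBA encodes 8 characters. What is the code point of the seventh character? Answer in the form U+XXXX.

Offset 0: leading byte 0x5C = 01011100 → 1-byte char #1 = 5C.
Offset 1: leading byte 0xD7 = 11010111 → 2-byte char #2 = D7 A8.
Offset 3: leading byte 0xE3 = 11100011 → 3-byte char #3 = E3 81 AD.
Offset 6: leading byte 0xCA = 11001010 → 2-byte char #4 = CA A4.
Offset 8: leading byte 0xD1 = 11010001 → 2-byte char #5 = D1 B8.
Offset 10: leading byte 0xC5 = 11000101 → 2-byte char #6 = C5 99.
Offset 12: leading byte 0xD8 = 11011000 → 2-byte char #7 = D8 BA.
Leading byte 0xD8 = 11011000 matches 110xxxxx → 2-byte sequence.
Byte 1: 0xD8 = 11011000, payload 11000 (5 bits).
Byte 2: 0xBA = 10111010 (10xxxxxx ✓), payload 111010.
Concatenate: 11000111010 = 0x63A (11 bits → U+063A).

U+063A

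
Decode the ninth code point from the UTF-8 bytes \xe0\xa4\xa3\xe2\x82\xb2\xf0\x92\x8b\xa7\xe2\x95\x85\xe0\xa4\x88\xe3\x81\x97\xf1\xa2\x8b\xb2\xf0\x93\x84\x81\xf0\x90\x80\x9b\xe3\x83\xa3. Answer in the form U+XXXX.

Offset 0: leading byte 0xE0 = 11100000 → 3-byte char #1 = E0 A4 A3.
Offset 3: leading byte 0xE2 = 11100010 → 3-byte char #2 = E2 82 B2.
Offset 6: leading byte 0xF0 = 11110000 → 4-byte char #3 = F0 92 8B A7.
Offset 10: leading byte 0xE2 = 11100010 → 3-byte char #4 = E2 95 85.
Offset 13: leading byte 0xE0 = 11100000 → 3-byte char #5 = E0 A4 88.
Offset 16: leading byte 0xE3 = 11100011 → 3-byte char #6 = E3 81 97.
Offset 19: leading byte 0xF1 = 11110001 → 4-byte char #7 = F1 A2 8B B2.
Offset 23: leading byte 0xF0 = 11110000 → 4-byte char #8 = F0 93 84 81.
Offset 27: leading byte 0xF0 = 11110000 → 4-byte char #9 = F0 90 80 9B.
Leading byte 0xF0 = 11110000 matches 11110xxx → 4-byte sequence.
Byte 1: 0xF0 = 11110000, payload 000 (3 bits).
Byte 2: 0x90 = 10010000 (10xxxxxx ✓), payload 010000.
Byte 3: 0x80 = 10000000 (10xxxxxx ✓), payload 000000.
Byte 4: 0x9B = 10011011 (10xxxxxx ✓), payload 011011.
Concatenate: 000010000000000011011 = 0x1001B (21 bits → U+1001B).

U+1001B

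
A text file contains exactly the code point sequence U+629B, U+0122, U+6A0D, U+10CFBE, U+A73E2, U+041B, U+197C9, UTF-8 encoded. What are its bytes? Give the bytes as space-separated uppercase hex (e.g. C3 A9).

U+629B: 3-byte form → E6 8A 9B.
U+0122: 2-byte form → C4 A2.
U+6A0D: 3-byte form → E6 A8 8D.
U+10CFBE: 4-byte form → F4 8C BE BE.
U+A73E2: 4-byte form → F2 A7 8F A2.
U+041B: 2-byte form → D0 9B.
U+197C9: 4-byte form → F0 99 9F 89.
Concatenated (22 bytes): E6 8A 9B C4 A2 E6 A8 8D F4 8C BE BE F2 A7 8F A2 D0 9B F0 99 9F 89.

E6 8A 9B C4 A2 E6 A8 8D F4 8C BE BE F2 A7 8F A2 D0 9B F0 99 9F 89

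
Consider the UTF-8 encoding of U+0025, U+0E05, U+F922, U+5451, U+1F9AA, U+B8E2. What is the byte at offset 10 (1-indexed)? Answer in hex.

0x91

1-indexed offset 10 is 0-indexed offset 9.
U+0025 → 1-byte form 25 at offsets 0–0.
U+0E05 → 3-byte form E0 B8 85 at offsets 1–3.
U+F922 → 3-byte form EF A4 A2 at offsets 4–6.
U+5451 → 3-byte form E5 91 91 at offsets 7–9.
Offset 9 falls in char 4's range; it's byte 3 of E5 91 91 = 0x91.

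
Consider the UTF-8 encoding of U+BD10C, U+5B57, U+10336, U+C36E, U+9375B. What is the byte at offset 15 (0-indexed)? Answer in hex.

U+BD10C → 4-byte form F2 BD 84 8C at offsets 0–3.
U+5B57 → 3-byte form E5 AD 97 at offsets 4–6.
U+10336 → 4-byte form F0 90 8C B6 at offsets 7–10.
U+C36E → 3-byte form EC 8D AE at offsets 11–13.
U+9375B → 4-byte form F2 93 9D 9B at offsets 14–17.
Offset 15 falls in char 5's range; it's byte 2 of F2 93 9D 9B = 0x93.

0x93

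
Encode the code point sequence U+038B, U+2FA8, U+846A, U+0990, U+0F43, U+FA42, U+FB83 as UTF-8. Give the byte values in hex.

U+038B: 2-byte form → CE 8B.
U+2FA8: 3-byte form → E2 BE A8.
U+846A: 3-byte form → E8 91 AA.
U+0990: 3-byte form → E0 A6 90.
U+0F43: 3-byte form → E0 BD 83.
U+FA42: 3-byte form → EF A9 82.
U+FB83: 3-byte form → EF AE 83.
Concatenated (20 bytes): CE 8B E2 BE A8 E8 91 AA E0 A6 90 E0 BD 83 EF A9 82 EF AE 83.

CE 8B E2 BE A8 E8 91 AA E0 A6 90 E0 BD 83 EF A9 82 EF AE 83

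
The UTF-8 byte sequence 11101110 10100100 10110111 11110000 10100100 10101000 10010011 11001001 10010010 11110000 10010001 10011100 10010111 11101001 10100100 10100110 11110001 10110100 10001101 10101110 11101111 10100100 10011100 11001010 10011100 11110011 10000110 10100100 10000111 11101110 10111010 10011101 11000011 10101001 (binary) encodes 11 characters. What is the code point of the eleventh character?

Offset 0: leading byte 0xEE = 11101110 → 3-byte char #1 = EE A4 B7.
Offset 3: leading byte 0xF0 = 11110000 → 4-byte char #2 = F0 A4 A8 93.
Offset 7: leading byte 0xC9 = 11001001 → 2-byte char #3 = C9 92.
Offset 9: leading byte 0xF0 = 11110000 → 4-byte char #4 = F0 91 9C 97.
Offset 13: leading byte 0xE9 = 11101001 → 3-byte char #5 = E9 A4 A6.
Offset 16: leading byte 0xF1 = 11110001 → 4-byte char #6 = F1 B4 8D AE.
Offset 20: leading byte 0xEF = 11101111 → 3-byte char #7 = EF A4 9C.
Offset 23: leading byte 0xCA = 11001010 → 2-byte char #8 = CA 9C.
Offset 25: leading byte 0xF3 = 11110011 → 4-byte char #9 = F3 86 A4 87.
Offset 29: leading byte 0xEE = 11101110 → 3-byte char #10 = EE BA 9D.
Offset 32: leading byte 0xC3 = 11000011 → 2-byte char #11 = C3 A9.
Leading byte 0xC3 = 11000011 matches 110xxxxx → 2-byte sequence.
Byte 1: 0xC3 = 11000011, payload 00011 (5 bits).
Byte 2: 0xA9 = 10101001 (10xxxxxx ✓), payload 101001.
Concatenate: 00011101001 = 0xE9 (11 bits → U+00E9).

U+00E9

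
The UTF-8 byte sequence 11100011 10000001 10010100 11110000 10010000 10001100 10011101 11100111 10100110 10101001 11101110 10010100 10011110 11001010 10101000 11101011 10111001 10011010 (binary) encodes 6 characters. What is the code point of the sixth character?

Offset 0: leading byte 0xE3 = 11100011 → 3-byte char #1 = E3 81 94.
Offset 3: leading byte 0xF0 = 11110000 → 4-byte char #2 = F0 90 8C 9D.
Offset 7: leading byte 0xE7 = 11100111 → 3-byte char #3 = E7 A6 A9.
Offset 10: leading byte 0xEE = 11101110 → 3-byte char #4 = EE 94 9E.
Offset 13: leading byte 0xCA = 11001010 → 2-byte char #5 = CA A8.
Offset 15: leading byte 0xEB = 11101011 → 3-byte char #6 = EB B9 9A.
Leading byte 0xEB = 11101011 matches 1110xxxx → 3-byte sequence.
Byte 1: 0xEB = 11101011, payload 1011 (4 bits).
Byte 2: 0xB9 = 10111001 (10xxxxxx ✓), payload 111001.
Byte 3: 0x9A = 10011010 (10xxxxxx ✓), payload 011010.
Concatenate: 1011111001011010 = 0xBE5A (16 bits → U+BE5A).

U+BE5A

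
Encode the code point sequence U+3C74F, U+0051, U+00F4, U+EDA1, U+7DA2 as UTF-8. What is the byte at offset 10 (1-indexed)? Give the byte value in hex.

1-indexed offset 10 is 0-indexed offset 9.
U+3C74F → 4-byte form F0 BC 9D 8F at offsets 0–3.
U+0051 → 1-byte form 51 at offsets 4–4.
U+00F4 → 2-byte form C3 B4 at offsets 5–6.
U+EDA1 → 3-byte form EE B6 A1 at offsets 7–9.
Offset 9 falls in char 4's range; it's byte 3 of EE B6 A1 = 0xA1.

0xA1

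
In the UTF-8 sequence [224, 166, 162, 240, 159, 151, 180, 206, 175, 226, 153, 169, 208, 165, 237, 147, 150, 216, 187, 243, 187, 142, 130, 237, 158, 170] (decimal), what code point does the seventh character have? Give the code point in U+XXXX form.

U+063B

Offset 0: leading byte 0xE0 = 11100000 → 3-byte char #1 = E0 A6 A2.
Offset 3: leading byte 0xF0 = 11110000 → 4-byte char #2 = F0 9F 97 B4.
Offset 7: leading byte 0xCE = 11001110 → 2-byte char #3 = CE AF.
Offset 9: leading byte 0xE2 = 11100010 → 3-byte char #4 = E2 99 A9.
Offset 12: leading byte 0xD0 = 11010000 → 2-byte char #5 = D0 A5.
Offset 14: leading byte 0xED = 11101101 → 3-byte char #6 = ED 93 96.
Offset 17: leading byte 0xD8 = 11011000 → 2-byte char #7 = D8 BB.
Leading byte 0xD8 = 11011000 matches 110xxxxx → 2-byte sequence.
Byte 1: 0xD8 = 11011000, payload 11000 (5 bits).
Byte 2: 0xBB = 10111011 (10xxxxxx ✓), payload 111011.
Concatenate: 11000111011 = 0x63B (11 bits → U+063B).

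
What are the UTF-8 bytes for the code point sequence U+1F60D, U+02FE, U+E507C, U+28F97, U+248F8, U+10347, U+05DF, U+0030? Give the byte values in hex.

U+1F60D: 4-byte form → F0 9F 98 8D.
U+02FE: 2-byte form → CB BE.
U+E507C: 4-byte form → F3 A5 81 BC.
U+28F97: 4-byte form → F0 A8 BE 97.
U+248F8: 4-byte form → F0 A4 A3 B8.
U+10347: 4-byte form → F0 90 8D 87.
U+05DF: 2-byte form → D7 9F.
U+0030: 1-byte form → 30.
Concatenated (25 bytes): F0 9F 98 8D CB BE F3 A5 81 BC F0 A8 BE 97 F0 A4 A3 B8 F0 90 8D 87 D7 9F 30.

F0 9F 98 8D CB BE F3 A5 81 BC F0 A8 BE 97 F0 A4 A3 B8 F0 90 8D 87 D7 9F 30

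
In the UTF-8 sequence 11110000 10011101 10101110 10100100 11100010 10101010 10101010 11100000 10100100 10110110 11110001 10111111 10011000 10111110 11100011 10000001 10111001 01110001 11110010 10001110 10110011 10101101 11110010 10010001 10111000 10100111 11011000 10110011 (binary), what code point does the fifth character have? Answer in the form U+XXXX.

Offset 0: leading byte 0xF0 = 11110000 → 4-byte char #1 = F0 9D AE A4.
Offset 4: leading byte 0xE2 = 11100010 → 3-byte char #2 = E2 AA AA.
Offset 7: leading byte 0xE0 = 11100000 → 3-byte char #3 = E0 A4 B6.
Offset 10: leading byte 0xF1 = 11110001 → 4-byte char #4 = F1 BF 98 BE.
Offset 14: leading byte 0xE3 = 11100011 → 3-byte char #5 = E3 81 B9.
Leading byte 0xE3 = 11100011 matches 1110xxxx → 3-byte sequence.
Byte 1: 0xE3 = 11100011, payload 0011 (4 bits).
Byte 2: 0x81 = 10000001 (10xxxxxx ✓), payload 000001.
Byte 3: 0xB9 = 10111001 (10xxxxxx ✓), payload 111001.
Concatenate: 0011000001111001 = 0x3079 (16 bits → U+3079).

U+3079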